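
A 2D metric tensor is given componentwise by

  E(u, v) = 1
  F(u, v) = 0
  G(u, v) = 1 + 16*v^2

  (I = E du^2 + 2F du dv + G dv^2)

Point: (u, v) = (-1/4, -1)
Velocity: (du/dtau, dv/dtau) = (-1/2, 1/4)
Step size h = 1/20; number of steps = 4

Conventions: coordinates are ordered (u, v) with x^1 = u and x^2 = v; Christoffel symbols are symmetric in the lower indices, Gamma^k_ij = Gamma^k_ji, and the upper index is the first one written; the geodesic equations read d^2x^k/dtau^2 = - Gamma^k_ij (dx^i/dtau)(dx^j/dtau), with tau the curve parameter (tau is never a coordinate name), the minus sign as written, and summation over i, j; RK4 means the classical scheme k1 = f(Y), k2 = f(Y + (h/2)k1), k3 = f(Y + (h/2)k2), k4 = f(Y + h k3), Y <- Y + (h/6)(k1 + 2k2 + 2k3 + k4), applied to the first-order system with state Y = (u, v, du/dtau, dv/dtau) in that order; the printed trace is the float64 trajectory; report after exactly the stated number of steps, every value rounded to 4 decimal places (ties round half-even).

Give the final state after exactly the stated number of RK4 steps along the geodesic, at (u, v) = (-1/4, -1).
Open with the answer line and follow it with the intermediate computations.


Answer: u = -0.3500, v = -0.9488, du/dtau = -0.5000, dv/dtau = 0.2626

f(Y) = (du/dtau, dv/dtau, -Gamma^u_ij Y'^i Y'^j, -Gamma^v_ij Y'^i Y'^j) with the Gammas evaluated at the stage position; h = 0.050000; intermediate values shown to 6 dp
step 0: u = -0.2500, v = -1.0000, du/dtau = -0.5000, dv/dtau = 0.2500
step 1:
  k1: at (u, v) = (-0.250000, -1.000000), (du/dtau, dv/dtau) = (-0.500000, 0.250000); Gamma_uuu = 0.000000, Gamma_uuv = 0.000000, Gamma_uvv = 0.000000, Gamma_vuu = 0.000000, Gamma_vuv = 0.000000, Gamma_vvv = -0.941176; k1 = (-0.500000, 0.250000, 0.000000, 0.058824)
  k2: at (u, v) = (-0.262500, -0.993750), (du/dtau, dv/dtau) = (-0.500000, 0.251471); Gamma_uuu = 0.000000, Gamma_uuv = 0.000000, Gamma_uvv = 0.000000, Gamma_vuu = 0.000000, Gamma_vuv = 0.000000, Gamma_vvv = -0.946393; k2 = (-0.500000, 0.251471, 0.000000, 0.059848)
  k3: at (u, v) = (-0.262500, -0.993713), (du/dtau, dv/dtau) = (-0.500000, 0.251496); Gamma_uuu = 0.000000, Gamma_uuv = 0.000000, Gamma_uvv = 0.000000, Gamma_vuu = 0.000000, Gamma_vuv = 0.000000, Gamma_vvv = -0.946424; k3 = (-0.500000, 0.251496, 0.000000, 0.059862)
  k4: at (u, v) = (-0.275000, -0.987425), (du/dtau, dv/dtau) = (-0.500000, 0.252993); Gamma_uuu = 0.000000, Gamma_uuv = 0.000000, Gamma_uvv = 0.000000, Gamma_vuu = 0.000000, Gamma_vuv = 0.000000, Gamma_vvv = -0.951727; k4 = (-0.500000, 0.252993, 0.000000, 0.060916)
  Y <- Y + (h/6)(k1 + 2k2 + 2k3 + k4): u = -0.2750, v = -0.9874, du/dtau = -0.5000, dv/dtau = 0.2530
step 2:
  k1: at (u, v) = (-0.275000, -0.987426), (du/dtau, dv/dtau) = (-0.500000, 0.252993); Gamma_uuu = 0.000000, Gamma_uuv = 0.000000, Gamma_uvv = 0.000000, Gamma_vuu = 0.000000, Gamma_vuv = 0.000000, Gamma_vvv = -0.951727; k1 = (-0.500000, 0.252993, 0.000000, 0.060916)
  k2: at (u, v) = (-0.287500, -0.981101), (du/dtau, dv/dtau) = (-0.500000, 0.254516); Gamma_uuu = 0.000000, Gamma_uuv = 0.000000, Gamma_uvv = 0.000000, Gamma_vuu = 0.000000, Gamma_vuv = 0.000000, Gamma_vvv = -0.957117; k2 = (-0.500000, 0.254516, 0.000000, 0.062000)
  k3: at (u, v) = (-0.287500, -0.981063), (du/dtau, dv/dtau) = (-0.500000, 0.254543); Gamma_uuu = 0.000000, Gamma_uuv = 0.000000, Gamma_uvv = 0.000000, Gamma_vuu = 0.000000, Gamma_vuv = 0.000000, Gamma_vvv = -0.957149; k3 = (-0.500000, 0.254543, 0.000000, 0.062016)
  k4: at (u, v) = (-0.300000, -0.974698), (du/dtau, dv/dtau) = (-0.500000, 0.256094); Gamma_uuu = 0.000000, Gamma_uuv = 0.000000, Gamma_uvv = 0.000000, Gamma_vuu = 0.000000, Gamma_vuv = 0.000000, Gamma_vvv = -0.962630; k4 = (-0.500000, 0.256094, 0.000000, 0.063133)
  Y <- Y + (h/6)(k1 + 2k2 + 2k3 + k4): u = -0.3000, v = -0.9747, du/dtau = -0.5000, dv/dtau = 0.2561
step 3:
  k1: at (u, v) = (-0.300000, -0.974699), (du/dtau, dv/dtau) = (-0.500000, 0.256094); Gamma_uuu = 0.000000, Gamma_uuv = 0.000000, Gamma_uvv = 0.000000, Gamma_vuu = 0.000000, Gamma_vuv = 0.000000, Gamma_vvv = -0.962629; k1 = (-0.500000, 0.256094, 0.000000, 0.063133)
  k2: at (u, v) = (-0.312500, -0.968297), (du/dtau, dv/dtau) = (-0.500000, 0.257672); Gamma_uuu = 0.000000, Gamma_uuv = 0.000000, Gamma_uvv = 0.000000, Gamma_vuu = 0.000000, Gamma_vuv = 0.000000, Gamma_vvv = -0.968201; k2 = (-0.500000, 0.257672, 0.000000, 0.064284)
  k3: at (u, v) = (-0.312500, -0.968257), (du/dtau, dv/dtau) = (-0.500000, 0.257701); Gamma_uuu = 0.000000, Gamma_uuv = 0.000000, Gamma_uvv = 0.000000, Gamma_vuu = 0.000000, Gamma_vuv = 0.000000, Gamma_vvv = -0.968236; k3 = (-0.500000, 0.257701, 0.000000, 0.064300)
  k4: at (u, v) = (-0.325000, -0.961814), (du/dtau, dv/dtau) = (-0.500000, 0.259309); Gamma_uuu = 0.000000, Gamma_uuv = 0.000000, Gamma_uvv = 0.000000, Gamma_vuu = 0.000000, Gamma_vuv = 0.000000, Gamma_vvv = -0.973904; k4 = (-0.500000, 0.259309, 0.000000, 0.065486)
  Y <- Y + (h/6)(k1 + 2k2 + 2k3 + k4): u = -0.3250, v = -0.9618, du/dtau = -0.5000, dv/dtau = 0.2593
step 4:
  k1: at (u, v) = (-0.325000, -0.961814), (du/dtau, dv/dtau) = (-0.500000, 0.259309); Gamma_uuu = 0.000000, Gamma_uuv = 0.000000, Gamma_uvv = 0.000000, Gamma_vuu = 0.000000, Gamma_vuv = 0.000000, Gamma_vvv = -0.973904; k1 = (-0.500000, 0.259309, 0.000000, 0.065486)
  k2: at (u, v) = (-0.337500, -0.955332), (du/dtau, dv/dtau) = (-0.500000, 0.260946); Gamma_uuu = 0.000000, Gamma_uuv = 0.000000, Gamma_uvv = 0.000000, Gamma_vuu = 0.000000, Gamma_vuv = 0.000000, Gamma_vvv = -0.979668; k2 = (-0.500000, 0.260946, 0.000000, 0.066708)
  k3: at (u, v) = (-0.337500, -0.955291), (du/dtau, dv/dtau) = (-0.500000, 0.260976); Gamma_uuu = 0.000000, Gamma_uuv = 0.000000, Gamma_uvv = 0.000000, Gamma_vuu = 0.000000, Gamma_vuv = 0.000000, Gamma_vvv = -0.979705; k3 = (-0.500000, 0.260976, 0.000000, 0.066726)
  k4: at (u, v) = (-0.350000, -0.948766), (du/dtau, dv/dtau) = (-0.500000, 0.262645); Gamma_uuu = 0.000000, Gamma_uuv = 0.000000, Gamma_uvv = 0.000000, Gamma_vuu = 0.000000, Gamma_vuv = 0.000000, Gamma_vvv = -0.985571; k4 = (-0.500000, 0.262645, 0.000000, 0.067987)
  Y <- Y + (h/6)(k1 + 2k2 + 2k3 + k4): u = -0.3500, v = -0.9488, du/dtau = -0.5000, dv/dtau = 0.2626


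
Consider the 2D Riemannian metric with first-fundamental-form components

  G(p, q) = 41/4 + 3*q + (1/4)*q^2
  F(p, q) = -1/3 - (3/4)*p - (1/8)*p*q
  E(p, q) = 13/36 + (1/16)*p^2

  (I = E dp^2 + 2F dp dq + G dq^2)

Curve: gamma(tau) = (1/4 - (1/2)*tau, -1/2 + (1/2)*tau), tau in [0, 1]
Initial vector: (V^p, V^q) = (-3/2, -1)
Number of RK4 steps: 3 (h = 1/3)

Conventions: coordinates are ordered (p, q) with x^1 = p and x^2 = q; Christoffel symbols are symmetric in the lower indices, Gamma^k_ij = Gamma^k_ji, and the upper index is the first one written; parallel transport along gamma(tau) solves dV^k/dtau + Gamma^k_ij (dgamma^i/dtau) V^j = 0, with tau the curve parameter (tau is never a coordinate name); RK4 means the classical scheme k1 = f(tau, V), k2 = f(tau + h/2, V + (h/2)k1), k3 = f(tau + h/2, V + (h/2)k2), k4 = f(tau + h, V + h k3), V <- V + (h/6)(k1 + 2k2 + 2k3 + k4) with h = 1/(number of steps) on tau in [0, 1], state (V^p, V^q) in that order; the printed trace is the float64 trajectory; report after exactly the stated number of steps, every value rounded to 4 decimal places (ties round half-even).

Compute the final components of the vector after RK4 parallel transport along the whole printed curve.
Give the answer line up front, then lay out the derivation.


Answer: V^p = -1.3812, V^q = -0.8708

gamma'(tau) = (-1/2, 1/2); f(tau, V)^k = -Gamma^k_ij(gamma(tau)) gamma'^i(tau) V^j; h = 1/3; intermediate values shown to 6 dp
curve data and Christoffel symbols at the stage parameters:
  tau = 0.000000: gamma = (0.250000, -0.500000), gamma' = (-0.500000, 0.500000); Gamma_ppp = -0.070787, Gamma_ppq = 0.000000, Gamma_pqq = 0.141575, Gamma_qpp = -0.082072, Gamma_qpq = 0.000000, Gamma_qqq = 0.164145
  tau = 0.166667: gamma = (0.166667, -0.416667), gamma' = (-0.500000, 0.500000); Gamma_ppp = -0.071323, Gamma_ppq = 0.000000, Gamma_pqq = 0.142647, Gamma_qpp = -0.080720, Gamma_qpq = 0.000000, Gamma_qqq = 0.161441
  tau = 0.333333: gamma = (0.083333, -0.333333), gamma' = (-0.500000, 0.500000); Gamma_ppp = -0.071742, Gamma_ppq = 0.000000, Gamma_pqq = 0.143483, Gamma_qpp = -0.079381, Gamma_qpq = 0.000000, Gamma_qqq = 0.158763
  tau = 0.500000: gamma = (0.000000, -0.250000), gamma' = (-0.500000, 0.500000); Gamma_ppp = -0.072053, Gamma_ppq = 0.000000, Gamma_pqq = 0.144107, Gamma_qpp = -0.078058, Gamma_qpq = 0.000000, Gamma_qqq = 0.156115
  tau = 0.666667: gamma = (-0.083333, -0.166667), gamma' = (-0.500000, 0.500000); Gamma_ppp = -0.072269, Gamma_ppq = 0.000000, Gamma_pqq = 0.144538, Gamma_qpp = -0.076752, Gamma_qpq = 0.000000, Gamma_qqq = 0.153504
  tau = 0.833333: gamma = (-0.166667, -0.083333), gamma' = (-0.500000, 0.500000); Gamma_ppp = -0.072399, Gamma_ppq = 0.000000, Gamma_pqq = 0.144798, Gamma_qpp = -0.075466, Gamma_qpq = 0.000000, Gamma_qqq = 0.150932
  tau = 1.000000: gamma = (-0.250000, 0.000000), gamma' = (-0.500000, 0.500000); Gamma_ppp = -0.072452, Gamma_ppq = 0.000000, Gamma_pqq = 0.144903, Gamma_qpp = -0.074202, Gamma_qpq = 0.000000, Gamma_qqq = 0.148403
step 0: V^p = -1.5000, V^q = -1.0000
step 1: k1 = (0.123878, 0.143627), k2 = (0.122372, 0.138495), k3 = (0.122442, 0.138574), k4 = (0.120770, 0.133631); V <- V + (h/6)(k1 + 2k2 + 2k3 + k4): V^p = -1.4592, V^q = -0.9538
step 2: k1 = (0.120771, 0.133632), k2 = (0.118966, 0.128879), k3 = (0.119033, 0.128953), k4 = (0.117119, 0.124384); V <- V + (h/6)(k1 + 2k2 + 2k3 + k4): V^p = -1.4195, V^q = -0.9108
step 3: k1 = (0.117120, 0.124384), k2 = (0.115123, 0.120000), k3 = (0.115188, 0.120067), k4 = (0.113124, 0.115857); V <- V + (h/6)(k1 + 2k2 + 2k3 + k4): V^p = -1.3812, V^q = -0.8708


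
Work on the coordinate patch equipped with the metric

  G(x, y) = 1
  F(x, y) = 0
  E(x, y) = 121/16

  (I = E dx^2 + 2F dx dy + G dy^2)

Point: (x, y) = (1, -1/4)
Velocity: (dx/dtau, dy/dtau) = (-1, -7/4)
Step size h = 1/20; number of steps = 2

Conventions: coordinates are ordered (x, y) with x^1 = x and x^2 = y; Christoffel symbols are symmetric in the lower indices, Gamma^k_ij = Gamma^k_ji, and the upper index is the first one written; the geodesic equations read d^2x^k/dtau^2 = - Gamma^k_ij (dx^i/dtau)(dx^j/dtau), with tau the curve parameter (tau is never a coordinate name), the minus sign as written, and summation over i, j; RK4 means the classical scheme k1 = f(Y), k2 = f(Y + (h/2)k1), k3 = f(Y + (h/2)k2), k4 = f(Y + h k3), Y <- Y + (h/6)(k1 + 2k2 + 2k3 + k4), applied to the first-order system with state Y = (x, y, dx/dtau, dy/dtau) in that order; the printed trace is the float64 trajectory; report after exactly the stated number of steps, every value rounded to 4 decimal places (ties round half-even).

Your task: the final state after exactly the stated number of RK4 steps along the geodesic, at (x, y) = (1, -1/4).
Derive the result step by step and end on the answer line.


f(Y) = (dx/dtau, dy/dtau, -Gamma^x_ij Y'^i Y'^j, -Gamma^y_ij Y'^i Y'^j) with the Gammas evaluated at the stage position; h = 0.050000; intermediate values shown to 6 dp
step 0: x = 1.0000, y = -0.2500, dx/dtau = -1.0000, dy/dtau = -1.7500
step 1:
  k1: at (x, y) = (1.000000, -0.250000), (dx/dtau, dy/dtau) = (-1.000000, -1.750000); Gamma_xxx = 0.000000, Gamma_xxy = 0.000000, Gamma_xyy = 0.000000, Gamma_yxx = 0.000000, Gamma_yxy = 0.000000, Gamma_yyy = 0.000000; k1 = (-1.000000, -1.750000, 0.000000, 0.000000)
  k2: at (x, y) = (0.975000, -0.293750), (dx/dtau, dy/dtau) = (-1.000000, -1.750000); Gamma_xxx = 0.000000, Gamma_xxy = 0.000000, Gamma_xyy = 0.000000, Gamma_yxx = 0.000000, Gamma_yxy = 0.000000, Gamma_yyy = 0.000000; k2 = (-1.000000, -1.750000, 0.000000, 0.000000)
  k3: at (x, y) = (0.975000, -0.293750), (dx/dtau, dy/dtau) = (-1.000000, -1.750000); Gamma_xxx = 0.000000, Gamma_xxy = 0.000000, Gamma_xyy = 0.000000, Gamma_yxx = 0.000000, Gamma_yxy = 0.000000, Gamma_yyy = 0.000000; k3 = (-1.000000, -1.750000, 0.000000, 0.000000)
  k4: at (x, y) = (0.950000, -0.337500), (dx/dtau, dy/dtau) = (-1.000000, -1.750000); Gamma_xxx = 0.000000, Gamma_xxy = 0.000000, Gamma_xyy = 0.000000, Gamma_yxx = 0.000000, Gamma_yxy = 0.000000, Gamma_yyy = 0.000000; k4 = (-1.000000, -1.750000, 0.000000, 0.000000)
  Y <- Y + (h/6)(k1 + 2k2 + 2k3 + k4): x = 0.9500, y = -0.3375, dx/dtau = -1.0000, dy/dtau = -1.7500
step 2:
  k1: at (x, y) = (0.950000, -0.337500), (dx/dtau, dy/dtau) = (-1.000000, -1.750000); Gamma_xxx = 0.000000, Gamma_xxy = 0.000000, Gamma_xyy = 0.000000, Gamma_yxx = 0.000000, Gamma_yxy = 0.000000, Gamma_yyy = 0.000000; k1 = (-1.000000, -1.750000, 0.000000, 0.000000)
  k2: at (x, y) = (0.925000, -0.381250), (dx/dtau, dy/dtau) = (-1.000000, -1.750000); Gamma_xxx = 0.000000, Gamma_xxy = 0.000000, Gamma_xyy = 0.000000, Gamma_yxx = 0.000000, Gamma_yxy = 0.000000, Gamma_yyy = 0.000000; k2 = (-1.000000, -1.750000, 0.000000, 0.000000)
  k3: at (x, y) = (0.925000, -0.381250), (dx/dtau, dy/dtau) = (-1.000000, -1.750000); Gamma_xxx = 0.000000, Gamma_xxy = 0.000000, Gamma_xyy = 0.000000, Gamma_yxx = 0.000000, Gamma_yxy = 0.000000, Gamma_yyy = 0.000000; k3 = (-1.000000, -1.750000, 0.000000, 0.000000)
  k4: at (x, y) = (0.900000, -0.425000), (dx/dtau, dy/dtau) = (-1.000000, -1.750000); Gamma_xxx = 0.000000, Gamma_xxy = 0.000000, Gamma_xyy = 0.000000, Gamma_yxx = 0.000000, Gamma_yxy = 0.000000, Gamma_yyy = 0.000000; k4 = (-1.000000, -1.750000, 0.000000, 0.000000)
  Y <- Y + (h/6)(k1 + 2k2 + 2k3 + k4): x = 0.9000, y = -0.4250, dx/dtau = -1.0000, dy/dtau = -1.7500

Answer: x = 0.9000, y = -0.4250, dx/dtau = -1.0000, dy/dtau = -1.7500


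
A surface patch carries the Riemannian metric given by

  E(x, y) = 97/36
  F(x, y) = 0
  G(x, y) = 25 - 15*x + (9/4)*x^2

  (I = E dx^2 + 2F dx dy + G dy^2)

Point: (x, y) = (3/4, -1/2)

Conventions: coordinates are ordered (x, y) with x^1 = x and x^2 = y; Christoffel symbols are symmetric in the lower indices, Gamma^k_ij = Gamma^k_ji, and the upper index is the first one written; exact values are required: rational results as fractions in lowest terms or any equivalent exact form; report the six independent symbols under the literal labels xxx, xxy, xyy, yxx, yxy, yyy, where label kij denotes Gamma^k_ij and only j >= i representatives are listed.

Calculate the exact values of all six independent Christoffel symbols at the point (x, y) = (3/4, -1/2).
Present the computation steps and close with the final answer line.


E = 97/36, F = 0, G = 961/64 at the point
E_x = 0, E_y = 0, F_x = 0, F_y = 0, G_x = -93/8, G_y = 0
EG - F^2 = 93217/2304;  g^inv = (2304/93217) * [[961/64, 0], [0, 97/36]]
first-kind symbols [ij,l] = (1/2)(d_i g_jl + d_j g_il - d_l g_ij): [xx,x] = E_x/2 = 0, [xx,y] = F_x - E_y/2 = 0, [xy,x] = E_y/2 = 0, [xy,y] = G_x/2 = -93/16, [yy,x] = F_y - G_x/2 = 93/16, [yy,y] = G_y/2 = 0
Gamma^x_ij = (G*[ij,x] - F*[ij,y])/(EG - F^2), Gamma^y_ij = (E*[ij,y] - F*[ij,x])/(EG - F^2)

Answer: Gamma_xxx = 0, Gamma_xxy = 0, Gamma_xyy = 837/388, Gamma_yxx = 0, Gamma_yxy = -12/31, Gamma_yyy = 0


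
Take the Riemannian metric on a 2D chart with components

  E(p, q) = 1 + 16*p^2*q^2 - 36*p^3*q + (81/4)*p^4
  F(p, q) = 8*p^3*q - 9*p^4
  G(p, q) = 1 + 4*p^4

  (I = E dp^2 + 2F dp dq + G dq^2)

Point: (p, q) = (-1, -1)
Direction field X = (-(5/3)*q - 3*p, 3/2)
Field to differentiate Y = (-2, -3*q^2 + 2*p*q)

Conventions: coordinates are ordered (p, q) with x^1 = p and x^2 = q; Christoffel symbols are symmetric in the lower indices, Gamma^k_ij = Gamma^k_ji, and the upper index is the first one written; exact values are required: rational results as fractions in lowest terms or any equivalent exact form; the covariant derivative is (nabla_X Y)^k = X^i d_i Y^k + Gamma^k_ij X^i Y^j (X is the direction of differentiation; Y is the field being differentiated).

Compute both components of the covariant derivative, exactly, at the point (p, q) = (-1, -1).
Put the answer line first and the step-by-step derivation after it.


Answer: (nabla_X Y)^p = 32/21, (nabla_X Y)^q = -66/7

E = 5/4, F = -1, G = 5 at the point
E_p = -5, E_q = 4, F_p = 12, F_q = -8, G_p = -16, G_q = 0
EG - F^2 = 21/4;  g^inv = (4/21) * [[5, 1], [1, 5/4]]
first-kind symbols [ij,l] = (1/2)(d_i g_jl + d_j g_il - d_l g_ij): [pp,p] = E_p/2 = -5/2, [pp,q] = F_p - E_q/2 = 10, [pq,p] = E_q/2 = 2, [pq,q] = G_p/2 = -8, [qq,p] = F_q - G_p/2 = 0, [qq,q] = G_q/2 = 0
Gamma^p_ij = (G*[ij,p] - F*[ij,q])/(EG - F^2), Gamma^q_ij = (E*[ij,q] - F*[ij,p])/(EG - F^2)
Gamma_ppp = -10/21, Gamma_ppq = 8/21, Gamma_pqq = 0, Gamma_qpp = 40/21, Gamma_qpq = -32/21, Gamma_qqq = 0
X = (14/3, 3/2), Y = (-2, -1) at the point


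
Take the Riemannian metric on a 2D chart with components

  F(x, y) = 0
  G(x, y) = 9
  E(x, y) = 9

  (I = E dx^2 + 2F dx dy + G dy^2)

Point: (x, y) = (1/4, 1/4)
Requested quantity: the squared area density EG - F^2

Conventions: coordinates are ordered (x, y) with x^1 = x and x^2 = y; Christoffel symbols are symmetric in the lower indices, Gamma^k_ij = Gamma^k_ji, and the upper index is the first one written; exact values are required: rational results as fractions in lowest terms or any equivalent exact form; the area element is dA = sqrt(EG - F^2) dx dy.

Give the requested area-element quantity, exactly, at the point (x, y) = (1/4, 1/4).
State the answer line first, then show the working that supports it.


Answer: EG - F^2 = 81

E = 9, F = 0, G = 9; EG - F^2 = 81


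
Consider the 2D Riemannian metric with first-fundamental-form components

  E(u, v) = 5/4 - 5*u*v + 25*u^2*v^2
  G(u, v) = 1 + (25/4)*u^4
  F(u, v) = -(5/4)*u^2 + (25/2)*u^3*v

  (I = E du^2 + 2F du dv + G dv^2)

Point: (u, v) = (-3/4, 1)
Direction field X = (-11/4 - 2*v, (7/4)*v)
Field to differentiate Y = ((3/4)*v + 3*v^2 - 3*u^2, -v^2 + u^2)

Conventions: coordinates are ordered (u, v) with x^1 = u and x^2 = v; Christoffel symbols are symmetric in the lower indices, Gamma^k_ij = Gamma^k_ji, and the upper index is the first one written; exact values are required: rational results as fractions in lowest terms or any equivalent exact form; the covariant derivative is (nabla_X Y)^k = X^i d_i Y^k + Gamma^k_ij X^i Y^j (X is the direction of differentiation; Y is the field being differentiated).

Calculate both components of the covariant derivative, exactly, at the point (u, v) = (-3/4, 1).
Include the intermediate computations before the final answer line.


E = 305/16, F = -765/128, G = 3049/1024 at the point
E_u = -85/2, E_v = 255/8, F_u = 735/32, F_v = -675/128, G_u = -675/64, G_v = 0
EG - F^2 = 21545/1024;  g^inv = (1024/21545) * [[3049/1024, 765/128], [765/128, 305/16]]
first-kind symbols [ij,l] = (1/2)(d_i g_jl + d_j g_il - d_l g_ij): [uu,u] = E_u/2 = -85/4, [uu,v] = F_u - E_v/2 = 225/32, [uv,u] = E_v/2 = 255/16, [uv,v] = G_u/2 = -675/128, [vv,u] = F_v - G_u/2 = 0, [vv,v] = G_v/2 = 0
Gamma^u_ij = (G*[ij,u] - F*[ij,v])/(EG - F^2), Gamma^v_ij = (E*[ij,v] - F*[ij,u])/(EG - F^2)
Gamma_uuu = -4352/4309, Gamma_uuv = 3264/4309, Gamma_uvv = 0, Gamma_vuu = 1440/4309, Gamma_vuv = -1080/4309, Gamma_vvv = 0
X = (-19/4, 7/4), Y = (33/16, -7/16) at the point

Answer: (nabla_X Y)^u = 319923/68944, (nabla_X Y)^v = -37039/34472


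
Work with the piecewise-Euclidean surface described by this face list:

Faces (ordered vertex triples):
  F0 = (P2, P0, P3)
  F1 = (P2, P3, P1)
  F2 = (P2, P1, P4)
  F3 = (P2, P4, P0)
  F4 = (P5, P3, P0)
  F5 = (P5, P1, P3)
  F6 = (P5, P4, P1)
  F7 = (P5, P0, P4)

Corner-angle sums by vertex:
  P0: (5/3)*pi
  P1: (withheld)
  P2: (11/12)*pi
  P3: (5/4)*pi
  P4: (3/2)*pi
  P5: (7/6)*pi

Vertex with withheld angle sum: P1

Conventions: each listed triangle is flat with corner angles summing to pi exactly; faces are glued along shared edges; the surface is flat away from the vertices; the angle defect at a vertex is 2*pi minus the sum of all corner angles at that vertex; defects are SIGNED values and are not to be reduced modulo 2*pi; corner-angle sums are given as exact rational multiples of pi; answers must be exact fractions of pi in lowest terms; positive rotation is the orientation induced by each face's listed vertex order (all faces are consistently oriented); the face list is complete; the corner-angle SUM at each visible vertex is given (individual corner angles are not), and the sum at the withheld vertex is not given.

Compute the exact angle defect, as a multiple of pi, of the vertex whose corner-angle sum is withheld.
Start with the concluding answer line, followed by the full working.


Answer: defect(P1) = pi/2

V = 6, E = 12, F = 8; chi = V - E + F = 2
Gauss-Bonnet: total defect = 2*pi*chi = 4*pi; visible defects sum to (7/2)*pi


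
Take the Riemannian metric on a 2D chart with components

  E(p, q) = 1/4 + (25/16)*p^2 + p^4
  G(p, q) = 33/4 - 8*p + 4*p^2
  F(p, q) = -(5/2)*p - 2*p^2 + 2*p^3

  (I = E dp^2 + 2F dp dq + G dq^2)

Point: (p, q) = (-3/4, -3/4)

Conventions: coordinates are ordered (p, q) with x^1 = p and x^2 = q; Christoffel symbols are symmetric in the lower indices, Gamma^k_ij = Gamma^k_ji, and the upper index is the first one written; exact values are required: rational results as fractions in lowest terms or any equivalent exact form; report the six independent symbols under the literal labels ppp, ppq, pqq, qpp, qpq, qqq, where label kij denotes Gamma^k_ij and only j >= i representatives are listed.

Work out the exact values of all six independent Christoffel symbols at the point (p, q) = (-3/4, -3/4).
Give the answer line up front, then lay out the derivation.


Answer: Gamma_ppp = -11228/8137, Gamma_ppq = -224/8137, Gamma_pqq = 39424/8137, Gamma_qpp = 11083/48822, Gamma_qpq = -10360/24411, Gamma_qqq = 224/8137

E = 185/128, F = -3/32, G = 33/2 at the point
E_p = -129/32, E_q = 0, F_p = 31/8, F_q = 0, G_p = -14, G_q = 0
EG - F^2 = 24411/1024;  g^inv = (1024/24411) * [[33/2, 3/32], [3/32, 185/128]]
first-kind symbols [ij,l] = (1/2)(d_i g_jl + d_j g_il - d_l g_ij): [pp,p] = E_p/2 = -129/64, [pp,q] = F_p - E_q/2 = 31/8, [pq,p] = E_q/2 = 0, [pq,q] = G_p/2 = -7, [qq,p] = F_q - G_p/2 = 7, [qq,q] = G_q/2 = 0
Gamma^p_ij = (G*[ij,p] - F*[ij,q])/(EG - F^2), Gamma^q_ij = (E*[ij,q] - F*[ij,p])/(EG - F^2)


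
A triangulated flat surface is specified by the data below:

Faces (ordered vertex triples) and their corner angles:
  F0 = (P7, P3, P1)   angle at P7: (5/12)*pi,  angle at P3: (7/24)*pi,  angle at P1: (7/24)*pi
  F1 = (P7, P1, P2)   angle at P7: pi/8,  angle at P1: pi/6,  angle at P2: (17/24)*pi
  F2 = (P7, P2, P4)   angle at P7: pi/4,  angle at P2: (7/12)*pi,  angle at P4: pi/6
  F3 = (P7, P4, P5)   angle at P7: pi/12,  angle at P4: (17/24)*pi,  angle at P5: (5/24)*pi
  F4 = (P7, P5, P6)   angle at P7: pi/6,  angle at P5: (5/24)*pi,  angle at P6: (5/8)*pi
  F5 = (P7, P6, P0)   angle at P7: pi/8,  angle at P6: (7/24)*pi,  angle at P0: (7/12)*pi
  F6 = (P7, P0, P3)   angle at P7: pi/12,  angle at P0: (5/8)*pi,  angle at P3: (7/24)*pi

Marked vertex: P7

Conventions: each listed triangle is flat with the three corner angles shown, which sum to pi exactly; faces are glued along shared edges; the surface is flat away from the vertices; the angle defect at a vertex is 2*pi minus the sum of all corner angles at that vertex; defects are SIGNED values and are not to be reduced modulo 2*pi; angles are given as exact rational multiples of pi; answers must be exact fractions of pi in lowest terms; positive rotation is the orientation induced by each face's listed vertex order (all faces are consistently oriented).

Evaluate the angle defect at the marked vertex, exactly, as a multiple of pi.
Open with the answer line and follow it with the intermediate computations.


Answer: defect(P7) = (3/4)*pi

Sum of corner angles at P7: (5/4)*pi
defect = 2*pi - (5/4)*pi


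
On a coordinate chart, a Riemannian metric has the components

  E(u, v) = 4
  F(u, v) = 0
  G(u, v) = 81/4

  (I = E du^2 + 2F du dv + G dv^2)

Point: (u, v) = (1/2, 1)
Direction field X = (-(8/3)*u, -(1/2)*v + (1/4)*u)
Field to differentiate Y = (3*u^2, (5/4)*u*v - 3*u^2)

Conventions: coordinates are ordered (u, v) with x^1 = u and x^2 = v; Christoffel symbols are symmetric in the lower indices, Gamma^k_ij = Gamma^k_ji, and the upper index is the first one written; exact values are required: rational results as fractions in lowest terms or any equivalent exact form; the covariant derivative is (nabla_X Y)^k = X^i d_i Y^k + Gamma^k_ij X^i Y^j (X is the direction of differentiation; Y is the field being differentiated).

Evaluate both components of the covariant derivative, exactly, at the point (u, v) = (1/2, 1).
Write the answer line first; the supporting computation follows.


Answer: (nabla_X Y)^u = -4, (nabla_X Y)^v = 403/192

E = 4, F = 0, G = 81/4 at the point
E_u = 0, E_v = 0, F_u = 0, F_v = 0, G_u = 0, G_v = 0
EG - F^2 = 81;  g^inv = (1/81) * [[81/4, 0], [0, 4]]
first-kind symbols [ij,l] = (1/2)(d_i g_jl + d_j g_il - d_l g_ij): [uu,u] = E_u/2 = 0, [uu,v] = F_u - E_v/2 = 0, [uv,u] = E_v/2 = 0, [uv,v] = G_u/2 = 0, [vv,u] = F_v - G_u/2 = 0, [vv,v] = G_v/2 = 0
Gamma^u_ij = (G*[ij,u] - F*[ij,v])/(EG - F^2), Gamma^v_ij = (E*[ij,v] - F*[ij,u])/(EG - F^2)
Gamma_uuu = 0, Gamma_uuv = 0, Gamma_uvv = 0, Gamma_vuu = 0, Gamma_vuv = 0, Gamma_vvv = 0
X = (-4/3, -3/8), Y = (3/4, -1/8) at the point


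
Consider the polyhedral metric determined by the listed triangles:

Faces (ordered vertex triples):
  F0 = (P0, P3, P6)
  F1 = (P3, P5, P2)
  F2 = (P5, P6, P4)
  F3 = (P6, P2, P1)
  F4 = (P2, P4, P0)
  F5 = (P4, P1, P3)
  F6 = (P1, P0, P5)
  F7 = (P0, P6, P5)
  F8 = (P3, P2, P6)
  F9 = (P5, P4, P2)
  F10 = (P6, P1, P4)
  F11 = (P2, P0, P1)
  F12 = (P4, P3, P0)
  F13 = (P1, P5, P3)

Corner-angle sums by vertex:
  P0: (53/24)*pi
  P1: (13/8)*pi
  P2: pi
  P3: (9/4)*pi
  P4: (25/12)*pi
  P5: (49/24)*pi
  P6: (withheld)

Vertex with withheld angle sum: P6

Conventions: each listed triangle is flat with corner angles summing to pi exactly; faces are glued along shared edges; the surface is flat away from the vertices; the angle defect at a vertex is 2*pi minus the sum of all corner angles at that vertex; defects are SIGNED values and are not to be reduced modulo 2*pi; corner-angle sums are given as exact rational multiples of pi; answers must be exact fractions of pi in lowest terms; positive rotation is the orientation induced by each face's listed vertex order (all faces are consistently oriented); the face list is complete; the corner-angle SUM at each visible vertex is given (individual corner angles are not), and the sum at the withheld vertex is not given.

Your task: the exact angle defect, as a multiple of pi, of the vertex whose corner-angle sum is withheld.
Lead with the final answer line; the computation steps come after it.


Answer: defect(P6) = (-19/24)*pi

V = 7, E = 21, F = 14; chi = V - E + F = 0
Gauss-Bonnet: total defect = 2*pi*chi = 0; visible defects sum to (19/24)*pi


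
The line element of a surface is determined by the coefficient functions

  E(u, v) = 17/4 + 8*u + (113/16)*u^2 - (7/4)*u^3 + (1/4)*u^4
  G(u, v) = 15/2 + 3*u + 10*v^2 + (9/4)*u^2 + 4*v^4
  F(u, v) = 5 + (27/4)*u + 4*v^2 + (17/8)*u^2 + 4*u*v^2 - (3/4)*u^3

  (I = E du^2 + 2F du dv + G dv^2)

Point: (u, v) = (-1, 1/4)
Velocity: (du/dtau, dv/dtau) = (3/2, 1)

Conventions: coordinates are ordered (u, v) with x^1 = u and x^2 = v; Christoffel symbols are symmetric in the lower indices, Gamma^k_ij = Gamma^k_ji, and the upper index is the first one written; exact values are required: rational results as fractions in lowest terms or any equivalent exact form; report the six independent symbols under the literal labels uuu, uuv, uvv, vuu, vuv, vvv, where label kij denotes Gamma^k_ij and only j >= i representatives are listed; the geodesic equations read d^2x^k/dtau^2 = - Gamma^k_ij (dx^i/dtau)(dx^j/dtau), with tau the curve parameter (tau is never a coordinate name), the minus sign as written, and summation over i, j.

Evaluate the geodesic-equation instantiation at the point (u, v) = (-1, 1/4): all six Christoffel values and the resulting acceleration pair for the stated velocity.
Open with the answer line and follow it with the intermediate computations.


Answer: Gamma_uuu = -47403/38909, Gamma_uuv = 864/38909, Gamma_uvv = 204/2993, Gamma_vuu = 9848/38909, Gamma_vuv = -4080/38909, Gamma_vvv = 1032/2993; accelerations (d^2u/dtau^2, d^2v/dtau^2) = (405651/155636, -23334/38909)

E = 85/16, F = 9/8, G = 473/64 at the point
E_u = -99/8, E_v = 0, F_u = 1/2, F_v = 0, G_u = -3/2, G_v = 21/4
EG - F^2 = 38909/1024;  g^inv = (1024/38909) * [[473/64, -9/8], [-9/8, 85/16]]
first-kind symbols [ij,l] = (1/2)(d_i g_jl + d_j g_il - d_l g_ij): [uu,u] = E_u/2 = -99/16, [uu,v] = F_u - E_v/2 = 1/2, [uv,u] = E_v/2 = 0, [uv,v] = G_u/2 = -3/4, [vv,u] = F_v - G_u/2 = 3/4, [vv,v] = G_v/2 = 21/8
Gamma^u_ij = (G*[ij,u] - F*[ij,v])/(EG - F^2), Gamma^v_ij = (E*[ij,v] - F*[ij,u])/(EG - F^2)
Gamma_uuu = -47403/38909, Gamma_uuv = 864/38909, Gamma_uvv = 204/2993, Gamma_vuu = 9848/38909, Gamma_vuv = -4080/38909, Gamma_vvv = 1032/2993
d^2u/dtau^2 = -(Gamma_uuu*(3/2)^2 + 2*Gamma_uuv*(3/2)*(1) + Gamma_uvv*(1)^2) = 405651/155636
d^2v/dtau^2 = -(Gamma_vuu*(3/2)^2 + 2*Gamma_vuv*(3/2)*(1) + Gamma_vvv*(1)^2) = -23334/38909


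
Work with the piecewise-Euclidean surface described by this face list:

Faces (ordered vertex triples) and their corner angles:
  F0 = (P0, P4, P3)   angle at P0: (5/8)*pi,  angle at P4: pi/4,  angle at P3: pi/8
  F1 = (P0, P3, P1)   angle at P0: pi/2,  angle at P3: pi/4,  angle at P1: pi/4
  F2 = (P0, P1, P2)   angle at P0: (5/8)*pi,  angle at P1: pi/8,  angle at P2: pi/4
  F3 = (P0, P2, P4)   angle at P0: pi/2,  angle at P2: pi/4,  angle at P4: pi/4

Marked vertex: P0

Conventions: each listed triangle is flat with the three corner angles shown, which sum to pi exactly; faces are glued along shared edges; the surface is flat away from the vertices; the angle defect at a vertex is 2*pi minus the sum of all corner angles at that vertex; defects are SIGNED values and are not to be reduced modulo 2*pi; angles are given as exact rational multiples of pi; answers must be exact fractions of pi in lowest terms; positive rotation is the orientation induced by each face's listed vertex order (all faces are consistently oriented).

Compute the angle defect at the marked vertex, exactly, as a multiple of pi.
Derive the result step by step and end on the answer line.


Sum of corner angles at P0: (9/4)*pi
defect = 2*pi - (9/4)*pi

Answer: defect(P0) = -pi/4


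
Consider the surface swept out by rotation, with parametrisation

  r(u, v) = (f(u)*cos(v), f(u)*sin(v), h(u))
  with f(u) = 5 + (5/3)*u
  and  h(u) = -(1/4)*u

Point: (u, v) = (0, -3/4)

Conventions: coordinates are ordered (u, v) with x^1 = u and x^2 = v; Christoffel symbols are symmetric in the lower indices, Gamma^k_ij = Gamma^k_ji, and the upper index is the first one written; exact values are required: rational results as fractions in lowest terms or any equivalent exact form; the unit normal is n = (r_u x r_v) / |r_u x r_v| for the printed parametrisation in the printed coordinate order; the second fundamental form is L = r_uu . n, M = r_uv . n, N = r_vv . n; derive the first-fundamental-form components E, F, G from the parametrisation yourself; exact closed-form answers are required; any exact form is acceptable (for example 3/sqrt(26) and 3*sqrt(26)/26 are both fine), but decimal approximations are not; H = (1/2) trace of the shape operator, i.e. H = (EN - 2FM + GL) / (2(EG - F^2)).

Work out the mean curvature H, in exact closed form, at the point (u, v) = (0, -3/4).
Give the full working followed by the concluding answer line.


f = 5, f' = 5/3, f'' = 0, h' = -1/4, h'' = 0
E = 409/144, F = 0, G = 25; answer radicand W^2 = 409/144
unnormalised second-form numerators: l = 0, m = 0, n = -5/4; L = l/sqrt(409/144), and similarly M = m/sqrt(W^2), N = n/sqrt(W^2)
H = (E*n - 2*F*m + G*l) / (2*(EG - F^2)*sqrt(W^2)); E*n - 2*F*m + G*l = -2045/576, EG - F^2 = 10225/144, so H = (-1/40)/sqrt(409/144)

Answer: H = -3*sqrt(409)/4090


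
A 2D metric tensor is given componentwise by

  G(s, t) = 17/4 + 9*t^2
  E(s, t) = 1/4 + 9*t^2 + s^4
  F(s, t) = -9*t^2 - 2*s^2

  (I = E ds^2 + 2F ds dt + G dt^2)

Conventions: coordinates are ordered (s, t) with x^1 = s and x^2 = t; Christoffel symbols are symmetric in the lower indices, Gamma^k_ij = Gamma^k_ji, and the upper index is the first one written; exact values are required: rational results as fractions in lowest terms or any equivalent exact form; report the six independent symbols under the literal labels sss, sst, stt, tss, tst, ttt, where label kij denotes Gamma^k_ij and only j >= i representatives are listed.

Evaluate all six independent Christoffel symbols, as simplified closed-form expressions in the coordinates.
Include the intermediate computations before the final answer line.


E = 1/4 + 9*t^2 + s^4; F = -9*t^2 - 2*s^2; G = 17/4 + 9*t^2
Gamma^k_ij = (1/2) g^{kl} (d_i g_jl + d_j g_il - d_l g_ij), with g^inv = (1/(EG-F^2)) [[G, -F], [-F, E]]
first partials: E_s = 4*s^3, E_t = 18*t, F_s = -4*s, F_t = -18*t, G_s = 0, G_t = 18*t
D = EG - F^2 = 17/16 + (81/2)*t^2 - 36*s^2*t^2 + (1/4)*s^4 + 9*s^4*t^2
expanded: Gamma^s_ss = (G E_s - 2F F_s + F E_t)/(2D), Gamma^s_st = (G E_t - F G_s)/(2D), Gamma^s_tt = (2G F_t - G G_s - F G_t)/(2D), Gamma^t_ss = (2E F_s - E E_t - F E_s)/(2D), Gamma^t_st = (E G_s - F E_t)/(2D), Gamma^t_tt = (E G_t - 2F F_t + F G_s)/(2D); substitute and cancel common factors

Answer: Gamma_sss = (288*s^3*t^2 + 8*s^3 - 288*s^2*t - 576*s*t^2 - 1296*t^3)/(144*s^4*t^2 + 4*s^4 - 576*s^2*t^2 + 648*t^2 + 17), Gamma_sst = (1296*t^3 + 612*t)/(144*s^4*t^2 + 4*s^4 - 576*s^2*t^2 + 648*t^2 + 17), Gamma_stt = (288*s^2*t - 1296*t^3 - 1224*t)/(144*s^4*t^2 + 4*s^4 - 576*s^2*t^2 + 648*t^2 + 17), Gamma_tss = (-144*s^4*t + 288*s^3*t^2 - 576*s*t^2 - 16*s - 1296*t^3 - 36*t)/(144*s^4*t^2 + 4*s^4 - 576*s^2*t^2 + 648*t^2 + 17), Gamma_tst = (288*s^2*t + 1296*t^3)/(144*s^4*t^2 + 4*s^4 - 576*s^2*t^2 + 648*t^2 + 17), Gamma_ttt = (144*s^4*t - 576*s^2*t - 1296*t^3 + 36*t)/(144*s^4*t^2 + 4*s^4 - 576*s^2*t^2 + 648*t^2 + 17)


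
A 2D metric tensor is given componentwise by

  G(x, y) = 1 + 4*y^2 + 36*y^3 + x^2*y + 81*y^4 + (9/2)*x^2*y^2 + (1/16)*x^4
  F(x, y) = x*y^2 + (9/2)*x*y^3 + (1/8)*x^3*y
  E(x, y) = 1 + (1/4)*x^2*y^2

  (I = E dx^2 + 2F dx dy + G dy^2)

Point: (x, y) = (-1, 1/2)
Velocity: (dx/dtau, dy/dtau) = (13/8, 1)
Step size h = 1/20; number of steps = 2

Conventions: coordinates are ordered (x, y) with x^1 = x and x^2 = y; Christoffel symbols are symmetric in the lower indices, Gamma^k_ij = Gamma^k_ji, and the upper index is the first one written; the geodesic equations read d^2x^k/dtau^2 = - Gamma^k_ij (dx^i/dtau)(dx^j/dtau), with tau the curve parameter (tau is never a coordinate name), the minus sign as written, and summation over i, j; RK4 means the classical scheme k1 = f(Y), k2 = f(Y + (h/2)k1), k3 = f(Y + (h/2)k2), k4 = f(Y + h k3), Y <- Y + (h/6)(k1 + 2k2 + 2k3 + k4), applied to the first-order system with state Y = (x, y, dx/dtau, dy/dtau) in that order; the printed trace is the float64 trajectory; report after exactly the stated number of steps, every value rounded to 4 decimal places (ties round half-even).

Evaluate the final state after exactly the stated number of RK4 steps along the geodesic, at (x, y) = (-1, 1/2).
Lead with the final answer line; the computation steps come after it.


Answer: x = -0.8368, y = 0.5888, dx/dtau = 1.6381, dy/dtau = 0.7935

f(Y) = (dx/dtau, dy/dtau, -Gamma^x_ij Y'^i Y'^j, -Gamma^y_ij Y'^i Y'^j) with the Gammas evaluated at the stage position; h = 0.050000; intermediate values shown to 6 dp
step 0: x = -1.0000, y = 0.5000, dx/dtau = 1.6250, dy/dtau = 1.0000
step 1:
  k1: at (x, y) = (-1.000000, 0.500000), (dx/dtau, dy/dtau) = (1.625000, 1.000000); Gamma_xxx = -0.004695, Gamma_xxy = 0.009390, Gamma_xyy = -0.206573, Gamma_yxx = 0.065728, Gamma_yxy = -0.131455, Gamma_yyy = 2.892019; k1 = (1.625000, 1.000000, 0.188454, -2.638351)
  k2: at (x, y) = (-0.959375, 0.525000), (dx/dtau, dy/dtau) = (1.629711, 0.934041); Gamma_xxx = -0.004347, Gamma_xxy = 0.007944, Gamma_xyy = -0.189625, Gamma_yxx = 0.064919, Gamma_yxy = -0.118632, Gamma_yyy = 2.831708; k2 = (1.629711, 0.934041, 0.152796, -2.281731)
  k3: at (x, y) = (-0.959257, 0.523351), (dx/dtau, dy/dtau) = (1.628820, 0.942957); Gamma_xxx = -0.004360, Gamma_xxy = 0.007992, Gamma_xyy = -0.190297, Gamma_yxx = 0.064998, Gamma_yxy = -0.119136, Gamma_yyy = 2.836711; k3 = (1.628820, 0.942957, 0.156224, -2.328791)
  k4: at (x, y) = (-0.918559, 0.547148), (dx/dtau, dy/dtau) = (1.632811, 0.883560); Gamma_xxx = -0.004030, Gamma_xxy = 0.006765, Gamma_xyy = -0.174534, Gamma_yxx = 0.064138, Gamma_yxy = -0.107676, Gamma_yyy = 2.777864; k4 = (1.632811, 0.883560, 0.127478, -2.028932)
  Y <- Y + (h/6)(k1 + 2k2 + 2k3 + k4): x = -0.9185, y = 0.5470, dx/dtau = 1.6328, dy/dtau = 0.8843
step 2:
  k1: at (x, y) = (-0.918543, 0.546980), (dx/dtau, dy/dtau) = (1.632783, 0.884264); Gamma_xxx = -0.004031, Gamma_xxy = 0.006769, Gamma_xyy = -0.174597, Gamma_yxx = 0.064147, Gamma_yxy = -0.107721, Gamma_yyy = 2.778377; k1 = (1.632783, 0.884264, 0.127720, -2.032431)
  k2: at (x, y) = (-0.877723, 0.569086), (dx/dtau, dy/dtau) = (1.635976, 0.833453); Gamma_xxx = -0.003723, Gamma_xxy = 0.005743, Gamma_xyy = -0.160207, Gamma_yxx = 0.063292, Gamma_yxy = -0.097617, Gamma_yyy = 2.723368; k2 = (1.635976, 0.833453, 0.105592, -1.794963)
  k3: at (x, y) = (-0.877643, 0.567816), (dx/dtau, dy/dtau) = (1.635423, 0.839390); Gamma_xxx = -0.003732, Gamma_xxy = 0.005769, Gamma_xyy = -0.160650, Gamma_yxx = 0.063358, Gamma_yxy = -0.097929, Gamma_yyy = 2.727212; k3 = (1.635423, 0.839390, 0.107334, -1.822118)
  k4: at (x, y) = (-0.836772, 0.588949), (dx/dtau, dy/dtau) = (1.638150, 0.793158); Gamma_xxx = -0.003442, Gamma_xxy = 0.004890, Gamma_xyy = -0.147271, Gamma_yxx = 0.062498, Gamma_yxy = -0.088796, Gamma_yyy = 2.674400; k4 = (1.638150, 0.793158, 0.089177, -1.619431)
  Y <- Y + (h/6)(k1 + 2k2 + 2k3 + k4): x = -0.8368, y = 0.5888, dx/dtau = 1.6381, dy/dtau = 0.7935


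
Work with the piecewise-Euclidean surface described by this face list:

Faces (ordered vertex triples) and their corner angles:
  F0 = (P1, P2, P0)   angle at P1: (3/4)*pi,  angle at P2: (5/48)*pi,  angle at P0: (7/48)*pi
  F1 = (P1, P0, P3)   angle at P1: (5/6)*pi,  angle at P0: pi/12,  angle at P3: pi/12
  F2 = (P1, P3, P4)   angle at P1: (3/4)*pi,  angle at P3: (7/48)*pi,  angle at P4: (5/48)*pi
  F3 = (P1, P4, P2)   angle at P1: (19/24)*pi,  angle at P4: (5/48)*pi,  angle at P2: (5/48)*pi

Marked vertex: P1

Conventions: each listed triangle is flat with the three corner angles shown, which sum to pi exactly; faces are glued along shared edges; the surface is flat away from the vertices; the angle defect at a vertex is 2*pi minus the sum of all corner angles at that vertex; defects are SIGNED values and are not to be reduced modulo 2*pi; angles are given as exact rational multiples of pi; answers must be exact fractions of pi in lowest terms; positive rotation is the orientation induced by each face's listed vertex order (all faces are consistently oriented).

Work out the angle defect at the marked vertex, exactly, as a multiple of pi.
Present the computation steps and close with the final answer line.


Sum of corner angles at P1: (25/8)*pi
defect = 2*pi - (25/8)*pi

Answer: defect(P1) = (-9/8)*pi


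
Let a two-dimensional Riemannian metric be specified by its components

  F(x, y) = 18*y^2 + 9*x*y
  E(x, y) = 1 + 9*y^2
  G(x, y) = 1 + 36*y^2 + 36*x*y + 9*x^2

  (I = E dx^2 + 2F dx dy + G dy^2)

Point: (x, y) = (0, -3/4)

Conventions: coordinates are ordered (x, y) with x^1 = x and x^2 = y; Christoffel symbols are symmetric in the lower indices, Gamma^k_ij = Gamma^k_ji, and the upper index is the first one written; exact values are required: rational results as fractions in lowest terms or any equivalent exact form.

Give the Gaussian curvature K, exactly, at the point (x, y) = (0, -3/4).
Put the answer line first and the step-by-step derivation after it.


Answer: K = -2304/177241

E = 97/16, F = 81/8, G = 85/4, EG - F^2 = 421/16 at the point
E_x = 0, E_y = -27/2, F_x = -27/4, F_y = -27, G_x = -27, G_y = -54
E_yy = 18, F_xy = 9, G_xx = 18
Brioschi: K = (det M1 - det M2) / (EG - F^2)^2 with the standard first/second-derivative matrices M1, M2.
M1 = [[-E_yy/2 + F_xy - G_xx/2, E_x/2, F_x - E_y/2], [F_y - G_x/2, E, F], [G_y/2, F, G]] = [[-9, 0, 0], [-27/2, 97/16, 81/8], [-27, 81/8, 85/4]]; det M1 = -3789/16
M2 = [[0, E_y/2, G_x/2], [E_y/2, E, F], [G_x/2, F, G]] = [[0, -27/4, -27/2], [-27/4, 97/16, 81/8], [-27/2, 81/8, 85/4]]; det M2 = -3645/16
det M1 - det M2 = -9; K = -9 / (421/16)^2 = -2304/177241
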